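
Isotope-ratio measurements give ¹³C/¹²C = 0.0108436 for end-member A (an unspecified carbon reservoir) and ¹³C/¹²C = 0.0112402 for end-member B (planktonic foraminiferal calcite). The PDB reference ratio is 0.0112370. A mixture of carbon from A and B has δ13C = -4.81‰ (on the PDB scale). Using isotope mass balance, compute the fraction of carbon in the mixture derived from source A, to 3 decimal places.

δ_A = (0.0108436/0.0112370 − 1)×1000 = (0.964991 − 1)×1000 = -35.009‰
δ_B = (0.0112402/0.0112370 − 1)×1000 = (1.000285 − 1)×1000 = 0.285‰
f_A = (δ_mix − δ_B)/(δ_A − δ_B) = (-4.81 − (0.285))/(-35.009 − (0.285))
f_A = -5.095 / -35.294 = 0.1444

0.144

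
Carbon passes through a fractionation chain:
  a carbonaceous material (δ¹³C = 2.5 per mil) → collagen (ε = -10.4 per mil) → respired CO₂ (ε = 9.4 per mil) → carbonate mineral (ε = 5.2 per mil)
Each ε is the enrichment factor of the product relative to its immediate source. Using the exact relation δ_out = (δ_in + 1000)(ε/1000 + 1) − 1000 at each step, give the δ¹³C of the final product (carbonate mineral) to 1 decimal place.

6.6 per mil

step 1: δ = (2.50 + 1000)·(-10.4/1000 + 1) − 1000 = -7.93 per mil
step 2: δ = (-7.93 + 1000)·(9.4/1000 + 1) − 1000 = 1.40 per mil
step 3: δ = (1.40 + 1000)·(5.2/1000 + 1) − 1000 = 6.61 per mil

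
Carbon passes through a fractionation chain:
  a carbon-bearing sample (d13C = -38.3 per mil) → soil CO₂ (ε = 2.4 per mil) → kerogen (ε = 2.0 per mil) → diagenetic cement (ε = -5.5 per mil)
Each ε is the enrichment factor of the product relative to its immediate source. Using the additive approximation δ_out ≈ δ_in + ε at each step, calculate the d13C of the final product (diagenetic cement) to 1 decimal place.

-39.4 per mil

step 1: δ ≈ -38.3 + (2.4) = -35.9 per mil
step 2: δ ≈ -35.9 + (2.0) = -33.9 per mil
step 3: δ ≈ -33.9 + (-5.5) = -39.4 per mil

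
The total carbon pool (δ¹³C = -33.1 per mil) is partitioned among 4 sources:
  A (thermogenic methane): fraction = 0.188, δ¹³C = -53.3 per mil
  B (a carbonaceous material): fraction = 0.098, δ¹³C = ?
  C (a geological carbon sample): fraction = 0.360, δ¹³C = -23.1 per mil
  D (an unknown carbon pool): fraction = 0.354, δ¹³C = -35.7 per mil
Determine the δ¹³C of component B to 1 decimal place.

Isotope mass balance: δ_bulk = Σ fᵢ·δᵢ.
-33.1 = 0.188×(-53.3) + 0.098×δ_B + 0.360×(-23.1) + 0.354×(-35.7)
0.098·δ_B = -33.1 − (-30.974) = -2.126
δ_B = -2.126 / 0.098 = -21.69 per mil

-21.7 per mil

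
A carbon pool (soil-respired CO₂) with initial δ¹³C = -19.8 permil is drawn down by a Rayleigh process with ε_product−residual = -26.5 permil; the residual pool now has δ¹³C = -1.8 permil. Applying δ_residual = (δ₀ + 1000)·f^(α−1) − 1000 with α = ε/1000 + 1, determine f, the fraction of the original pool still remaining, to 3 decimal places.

0.503

α − 1 = ε/1000 = -0.0265
(δ_res + 1000)/(δ₀ + 1000) = (-1.8 + 1000)/(-19.8 + 1000) = 998.2/980.2 = 1.018364
f = 1.018364^(1/-0.0265) = exp(ln(1.018364)/-0.0265) = exp(0.01820/-0.0265)
f = exp(-0.6867) = 0.5032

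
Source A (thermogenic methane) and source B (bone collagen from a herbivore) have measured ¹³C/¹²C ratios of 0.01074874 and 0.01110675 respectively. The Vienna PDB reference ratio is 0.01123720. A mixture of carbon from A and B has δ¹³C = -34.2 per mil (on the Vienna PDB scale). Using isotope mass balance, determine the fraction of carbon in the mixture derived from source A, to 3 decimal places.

δ_A = (0.01074874/0.01123720 − 1)×1000 = (0.956532 − 1)×1000 = -43.468 per mil
δ_B = (0.01110675/0.01123720 − 1)×1000 = (0.988391 − 1)×1000 = -11.609 per mil
f_A = (δ_mix − δ_B)/(δ_A − δ_B) = (-34.2 − (-11.609))/(-43.468 − (-11.609))
f_A = -22.591 / -31.859 = 0.7091

0.709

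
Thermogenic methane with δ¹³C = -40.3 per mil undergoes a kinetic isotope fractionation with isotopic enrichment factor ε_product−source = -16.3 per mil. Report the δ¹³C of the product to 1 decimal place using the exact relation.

-55.9 per mil

To first order, δ_product ≈ δ_source + ε = -56.6 per mil.
Exactly, δ_product = (δ_source + 1000)·(ε/1000 + 1) − 1000.
δ_product = (-40.3 + 1000) × (-16.3/1000 + 1) − 1000
δ_product = -55.94 per mil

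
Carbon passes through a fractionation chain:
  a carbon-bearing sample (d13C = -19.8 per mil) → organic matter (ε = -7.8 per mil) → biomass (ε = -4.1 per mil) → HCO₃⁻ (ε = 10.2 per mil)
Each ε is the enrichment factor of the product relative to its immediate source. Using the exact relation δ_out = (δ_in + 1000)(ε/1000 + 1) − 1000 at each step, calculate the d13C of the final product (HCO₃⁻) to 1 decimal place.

step 1: δ = (-19.80 + 1000)·(-7.8/1000 + 1) − 1000 = -27.45 per mil
step 2: δ = (-27.45 + 1000)·(-4.1/1000 + 1) − 1000 = -31.43 per mil
step 3: δ = (-31.43 + 1000)·(10.2/1000 + 1) − 1000 = -21.55 per mil

-21.6 per mil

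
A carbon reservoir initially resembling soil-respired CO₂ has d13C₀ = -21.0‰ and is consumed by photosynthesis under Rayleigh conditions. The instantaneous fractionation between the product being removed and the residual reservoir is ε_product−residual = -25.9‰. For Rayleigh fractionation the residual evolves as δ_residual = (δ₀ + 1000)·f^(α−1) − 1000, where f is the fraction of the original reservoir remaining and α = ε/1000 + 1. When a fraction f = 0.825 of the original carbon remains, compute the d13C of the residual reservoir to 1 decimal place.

-16.1‰

Rayleigh residual: δ_res = (δ₀ + 1000)·f^(α−1) − 1000
α = ε/1000 + 1 = 0.97410, so α − 1 = -0.02590
f^(α−1) = 0.825^(-0.02590) = 1.004995
δ_res = (-21.0 + 1000) × 1.004995 − 1000 = 983.890 − 1000 = -16.11‰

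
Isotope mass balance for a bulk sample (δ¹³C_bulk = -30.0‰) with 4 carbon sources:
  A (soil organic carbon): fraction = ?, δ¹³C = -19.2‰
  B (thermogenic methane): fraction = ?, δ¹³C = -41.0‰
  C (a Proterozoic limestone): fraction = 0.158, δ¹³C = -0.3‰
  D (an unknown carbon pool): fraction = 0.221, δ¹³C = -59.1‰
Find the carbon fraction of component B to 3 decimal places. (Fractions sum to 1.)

0.228

Let f_B and f_A be the unknown fractions; fractions sum to 1 so f_B + f_A = 0.621.
Mass balance: Σ fᵢ·δᵢ = δ_bulk ⇒ f_B·(-41.0) + f_A·(-19.2) = -30.0 − (-13.108) = -16.892
Substitute f_A = 0.621 − f_B:
f_B·(-41.0 − -19.2) = -16.892 − 0.621×(-19.2) = -4.968
f_B = -4.968 / -21.8 = 0.2279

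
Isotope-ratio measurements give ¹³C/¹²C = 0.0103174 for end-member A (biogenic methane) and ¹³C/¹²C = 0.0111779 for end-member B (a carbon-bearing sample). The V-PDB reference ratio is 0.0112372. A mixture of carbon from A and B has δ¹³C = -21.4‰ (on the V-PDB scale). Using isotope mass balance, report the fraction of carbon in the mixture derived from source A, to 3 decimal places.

δ_A = (0.0103174/0.0112372 − 1)×1000 = (0.918147 − 1)×1000 = -81.853‰
δ_B = (0.0111779/0.0112372 − 1)×1000 = (0.994723 − 1)×1000 = -5.277‰
f_A = (δ_mix − δ_B)/(δ_A − δ_B) = (-21.4 − (-5.277))/(-81.853 − (-5.277))
f_A = -16.123 / -76.576 = 0.2105

0.211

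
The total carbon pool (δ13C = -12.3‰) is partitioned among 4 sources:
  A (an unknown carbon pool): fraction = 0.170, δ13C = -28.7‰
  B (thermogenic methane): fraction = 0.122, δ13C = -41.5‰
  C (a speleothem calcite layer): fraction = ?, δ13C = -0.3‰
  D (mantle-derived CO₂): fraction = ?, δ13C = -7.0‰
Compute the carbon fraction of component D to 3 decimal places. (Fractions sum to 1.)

Let f_D and f_C be the unknown fractions; fractions sum to 1 so f_D + f_C = 0.708.
Mass balance: Σ fᵢ·δᵢ = δ_bulk ⇒ f_D·(-7.0) + f_C·(-0.3) = -12.3 − (-9.942) = -2.358
Substitute f_C = 0.708 − f_D:
f_D·(-7.0 − -0.3) = -2.358 − 0.708×(-0.3) = -2.146
f_D = -2.146 / -6.7 = 0.3202

0.320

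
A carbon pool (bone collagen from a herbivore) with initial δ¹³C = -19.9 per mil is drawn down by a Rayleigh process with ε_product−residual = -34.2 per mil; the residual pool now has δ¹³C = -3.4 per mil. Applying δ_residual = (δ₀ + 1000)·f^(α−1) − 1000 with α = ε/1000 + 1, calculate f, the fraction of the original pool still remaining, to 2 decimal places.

0.61

α − 1 = ε/1000 = -0.0342
(δ_res + 1000)/(δ₀ + 1000) = (-3.4 + 1000)/(-19.9 + 1000) = 996.6/980.1 = 1.016835
f = 1.016835^(1/-0.0342) = exp(ln(1.016835)/-0.0342) = exp(0.01669/-0.0342)
f = exp(-0.4882) = 0.6138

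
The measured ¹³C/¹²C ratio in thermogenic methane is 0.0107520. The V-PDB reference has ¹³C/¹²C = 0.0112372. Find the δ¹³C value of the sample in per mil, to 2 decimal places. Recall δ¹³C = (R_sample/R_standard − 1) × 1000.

δ¹³C = (R_sample / R_standard − 1) × 1000
R_sample / R_standard = 0.0107520 / 0.0112372 = 0.956822
δ¹³C = (0.956822 − 1) × 1000 = -43.178 per mil

-43.18 per mil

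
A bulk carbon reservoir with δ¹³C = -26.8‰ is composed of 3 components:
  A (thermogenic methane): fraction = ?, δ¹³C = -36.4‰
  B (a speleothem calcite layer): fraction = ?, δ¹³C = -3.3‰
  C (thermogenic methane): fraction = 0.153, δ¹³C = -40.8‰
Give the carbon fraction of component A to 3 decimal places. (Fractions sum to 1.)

0.537

Let f_A and f_B be the unknown fractions; fractions sum to 1 so f_A + f_B = 0.847.
Mass balance: Σ fᵢ·δᵢ = δ_bulk ⇒ f_A·(-36.4) + f_B·(-3.3) = -26.8 − (-6.242) = -20.558
Substitute f_B = 0.847 − f_A:
f_A·(-36.4 − -3.3) = -20.558 − 0.847×(-3.3) = -17.763
f_A = -17.763 / -33.1 = 0.5366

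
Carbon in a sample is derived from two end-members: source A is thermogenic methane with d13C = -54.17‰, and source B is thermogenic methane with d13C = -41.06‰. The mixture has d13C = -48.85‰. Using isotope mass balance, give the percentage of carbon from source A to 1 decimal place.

δ_mix = f_A·δ_A + (1 − f_A)·δ_B  ⇒  f_A = (δ_mix − δ_B)/(δ_A − δ_B)
f_A = (-48.85 − (-41.06)) / (-54.17 − (-41.06))
f_A = -7.79 / -13.11 = 0.5942

59.4%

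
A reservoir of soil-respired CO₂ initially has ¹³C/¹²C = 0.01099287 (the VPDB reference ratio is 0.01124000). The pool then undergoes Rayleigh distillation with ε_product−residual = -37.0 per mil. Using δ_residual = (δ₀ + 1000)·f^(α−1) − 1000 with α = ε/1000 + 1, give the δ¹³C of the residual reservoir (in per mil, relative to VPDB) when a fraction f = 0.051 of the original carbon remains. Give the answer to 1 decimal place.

δ₀ = (0.01099287/0.01124000 − 1)×1000 = (0.978013 − 1)×1000 = -21.987 per mil
α − 1 = ε/1000 = -0.0370
f^(α−1) = 0.051^(-0.0370) = 1.116400
δ_res = (-21.987 + 1000) × 1.116400 − 1000 = 1091.854 − 1000 = 91.85 per mil

91.9 per mil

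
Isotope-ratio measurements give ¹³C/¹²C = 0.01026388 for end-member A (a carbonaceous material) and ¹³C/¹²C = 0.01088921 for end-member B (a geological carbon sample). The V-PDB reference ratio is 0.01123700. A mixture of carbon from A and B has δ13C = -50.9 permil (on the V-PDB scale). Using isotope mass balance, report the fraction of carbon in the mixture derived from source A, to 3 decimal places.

δ_A = (0.01026388/0.01123700 − 1)×1000 = (0.913400 − 1)×1000 = -86.600 permil
δ_B = (0.01088921/0.01123700 − 1)×1000 = (0.969050 − 1)×1000 = -30.950 permil
f_A = (δ_mix − δ_B)/(δ_A − δ_B) = (-50.9 − (-30.950))/(-86.600 − (-30.950))
f_A = -19.950 / -55.649 = 0.3585

0.358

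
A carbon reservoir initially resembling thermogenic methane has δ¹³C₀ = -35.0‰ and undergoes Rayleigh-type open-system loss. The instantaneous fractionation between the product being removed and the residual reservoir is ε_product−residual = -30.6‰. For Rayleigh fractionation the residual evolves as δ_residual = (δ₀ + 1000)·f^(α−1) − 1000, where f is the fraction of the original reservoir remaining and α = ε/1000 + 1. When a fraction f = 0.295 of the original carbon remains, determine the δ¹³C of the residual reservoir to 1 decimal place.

Rayleigh residual: δ_res = (δ₀ + 1000)·f^(α−1) − 1000
α = ε/1000 + 1 = 0.96940, so α − 1 = -0.03060
f^(α−1) = 0.295^(-0.03060) = 1.038062
δ_res = (-35.0 + 1000) × 1.038062 − 1000 = 1001.730 − 1000 = 1.73‰

1.7‰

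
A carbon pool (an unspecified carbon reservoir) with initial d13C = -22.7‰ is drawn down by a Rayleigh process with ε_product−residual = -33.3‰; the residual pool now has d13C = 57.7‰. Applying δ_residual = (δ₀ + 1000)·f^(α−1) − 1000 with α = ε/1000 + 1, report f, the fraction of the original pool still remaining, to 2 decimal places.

0.09

α − 1 = ε/1000 = -0.0333
(δ_res + 1000)/(δ₀ + 1000) = (57.7 + 1000)/(-22.7 + 1000) = 1057.7/977.3 = 1.082267
f = 1.082267^(1/-0.0333) = exp(ln(1.082267)/-0.0333) = exp(0.07906/-0.0333)
f = exp(-2.3741) = 0.0931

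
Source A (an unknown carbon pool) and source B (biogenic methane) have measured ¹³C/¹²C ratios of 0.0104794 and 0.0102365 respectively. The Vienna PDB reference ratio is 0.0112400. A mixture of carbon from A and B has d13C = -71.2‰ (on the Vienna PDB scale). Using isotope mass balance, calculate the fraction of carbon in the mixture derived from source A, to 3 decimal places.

δ_A = (0.0104794/0.0112400 − 1)×1000 = (0.932331 − 1)×1000 = -67.669‰
δ_B = (0.0102365/0.0112400 − 1)×1000 = (0.910721 − 1)×1000 = -89.279‰
f_A = (δ_mix − δ_B)/(δ_A − δ_B) = (-71.2 − (-89.279))/(-67.669 − (-89.279))
f_A = 18.079 / 21.610 = 0.8366

0.837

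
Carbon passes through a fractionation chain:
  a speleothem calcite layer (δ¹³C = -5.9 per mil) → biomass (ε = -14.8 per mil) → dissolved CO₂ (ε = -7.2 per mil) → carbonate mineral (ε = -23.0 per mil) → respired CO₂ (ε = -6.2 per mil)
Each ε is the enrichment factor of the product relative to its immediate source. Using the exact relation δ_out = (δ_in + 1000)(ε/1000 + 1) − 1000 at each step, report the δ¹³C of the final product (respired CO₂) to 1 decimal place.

-55.9 per mil

step 1: δ = (-5.90 + 1000)·(-14.8/1000 + 1) − 1000 = -20.61 per mil
step 2: δ = (-20.61 + 1000)·(-7.2/1000 + 1) − 1000 = -27.66 per mil
step 3: δ = (-27.66 + 1000)·(-23.0/1000 + 1) − 1000 = -50.03 per mil
step 4: δ = (-50.03 + 1000)·(-6.2/1000 + 1) − 1000 = -55.92 per mil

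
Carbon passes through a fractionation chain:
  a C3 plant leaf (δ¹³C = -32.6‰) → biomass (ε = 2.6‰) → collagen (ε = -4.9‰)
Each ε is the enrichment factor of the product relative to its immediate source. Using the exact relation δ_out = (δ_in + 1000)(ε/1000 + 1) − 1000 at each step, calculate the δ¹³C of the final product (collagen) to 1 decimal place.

step 1: δ = (-32.60 + 1000)·(2.6/1000 + 1) − 1000 = -30.08‰
step 2: δ = (-30.08 + 1000)·(-4.9/1000 + 1) − 1000 = -34.84‰

-34.8‰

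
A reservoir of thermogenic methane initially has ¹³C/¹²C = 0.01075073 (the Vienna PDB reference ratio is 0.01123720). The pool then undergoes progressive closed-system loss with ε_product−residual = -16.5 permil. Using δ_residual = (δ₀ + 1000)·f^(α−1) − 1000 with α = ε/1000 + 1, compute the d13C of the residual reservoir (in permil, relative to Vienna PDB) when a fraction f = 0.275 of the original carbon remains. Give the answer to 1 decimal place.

-22.7 permil

δ₀ = (0.01075073/0.01123720 − 1)×1000 = (0.956709 − 1)×1000 = -43.291 permil
α − 1 = ε/1000 = -0.0165
f^(α−1) = 0.275^(-0.0165) = 1.021530
δ_res = (-43.291 + 1000) × 1.021530 − 1000 = 977.307 − 1000 = -22.69 permil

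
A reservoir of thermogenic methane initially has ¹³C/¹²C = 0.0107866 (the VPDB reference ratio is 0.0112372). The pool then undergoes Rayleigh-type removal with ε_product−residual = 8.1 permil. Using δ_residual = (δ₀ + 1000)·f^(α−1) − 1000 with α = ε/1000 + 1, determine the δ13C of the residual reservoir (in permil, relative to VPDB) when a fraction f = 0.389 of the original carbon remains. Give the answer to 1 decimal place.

δ₀ = (0.0107866/0.0112372 − 1)×1000 = (0.959901 − 1)×1000 = -40.099 permil
α − 1 = ε/1000 = 0.0081
f^(α−1) = 0.389^(0.0081) = 0.992381
δ_res = (-40.099 + 1000) × 0.992381 − 1000 = 952.588 − 1000 = -47.41 permil

-47.4 permil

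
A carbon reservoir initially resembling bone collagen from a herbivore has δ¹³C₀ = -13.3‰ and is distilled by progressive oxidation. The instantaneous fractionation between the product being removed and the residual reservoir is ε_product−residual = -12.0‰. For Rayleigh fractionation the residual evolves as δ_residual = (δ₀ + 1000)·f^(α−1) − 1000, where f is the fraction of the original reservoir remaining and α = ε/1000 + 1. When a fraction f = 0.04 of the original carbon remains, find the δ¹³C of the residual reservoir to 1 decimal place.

Rayleigh residual: δ_res = (δ₀ + 1000)·f^(α−1) − 1000
α = ε/1000 + 1 = 0.98800, so α − 1 = -0.01200
f^(α−1) = 0.04^(-0.01200) = 1.039382
δ_res = (-13.3 + 1000) × 1.039382 − 1000 = 1025.558 − 1000 = 25.56‰

25.6‰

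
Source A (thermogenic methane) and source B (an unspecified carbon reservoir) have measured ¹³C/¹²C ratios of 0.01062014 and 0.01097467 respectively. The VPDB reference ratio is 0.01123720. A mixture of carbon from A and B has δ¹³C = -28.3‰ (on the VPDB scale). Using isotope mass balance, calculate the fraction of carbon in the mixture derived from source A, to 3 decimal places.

0.156

δ_A = (0.01062014/0.01123720 − 1)×1000 = (0.945088 − 1)×1000 = -54.912‰
δ_B = (0.01097467/0.01123720 − 1)×1000 = (0.976637 − 1)×1000 = -23.363‰
f_A = (δ_mix − δ_B)/(δ_A − δ_B) = (-28.3 − (-23.363))/(-54.912 − (-23.363))
f_A = -4.937 / -31.550 = 0.1565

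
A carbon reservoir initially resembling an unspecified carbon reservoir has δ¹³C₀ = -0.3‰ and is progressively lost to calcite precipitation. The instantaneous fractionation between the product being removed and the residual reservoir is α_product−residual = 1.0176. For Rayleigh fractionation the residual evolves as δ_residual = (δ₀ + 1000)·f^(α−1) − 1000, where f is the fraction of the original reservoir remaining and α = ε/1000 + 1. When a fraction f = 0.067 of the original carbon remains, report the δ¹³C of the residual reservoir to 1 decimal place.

-46.7‰

Rayleigh residual: δ_res = (δ₀ + 1000)·f^(α−1) − 1000
α − 1 = 0.01760
f^(α−1) = 0.067^(0.01760) = 0.953540
δ_res = (-0.3 + 1000) × 0.953540 − 1000 = 953.254 − 1000 = -46.75‰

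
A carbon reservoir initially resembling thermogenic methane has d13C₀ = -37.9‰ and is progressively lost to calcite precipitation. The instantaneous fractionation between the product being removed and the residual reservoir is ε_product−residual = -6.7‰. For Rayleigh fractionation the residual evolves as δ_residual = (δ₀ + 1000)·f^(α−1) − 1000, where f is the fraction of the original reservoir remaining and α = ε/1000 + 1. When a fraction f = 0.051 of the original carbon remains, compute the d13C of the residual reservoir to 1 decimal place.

-18.5‰

Rayleigh residual: δ_res = (δ₀ + 1000)·f^(α−1) − 1000
α = ε/1000 + 1 = 0.99330, so α − 1 = -0.00670
f^(α−1) = 0.051^(-0.00670) = 1.020139
δ_res = (-37.9 + 1000) × 1.020139 − 1000 = 981.476 − 1000 = -18.52‰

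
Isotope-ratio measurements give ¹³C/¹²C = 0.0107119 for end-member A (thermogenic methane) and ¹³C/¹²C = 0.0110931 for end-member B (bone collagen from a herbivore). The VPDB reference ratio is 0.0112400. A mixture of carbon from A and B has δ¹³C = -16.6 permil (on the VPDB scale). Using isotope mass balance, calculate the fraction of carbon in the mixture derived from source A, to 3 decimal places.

0.104

δ_A = (0.0107119/0.0112400 − 1)×1000 = (0.953016 − 1)×1000 = -46.984 permil
δ_B = (0.0110931/0.0112400 − 1)×1000 = (0.986931 − 1)×1000 = -13.069 permil
f_A = (δ_mix − δ_B)/(δ_A − δ_B) = (-16.6 − (-13.069))/(-46.984 − (-13.069))
f_A = -3.531 / -33.915 = 0.1041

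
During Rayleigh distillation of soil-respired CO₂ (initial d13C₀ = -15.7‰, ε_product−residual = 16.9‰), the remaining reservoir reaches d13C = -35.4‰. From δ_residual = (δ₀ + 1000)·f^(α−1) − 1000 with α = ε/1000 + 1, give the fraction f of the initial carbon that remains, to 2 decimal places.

0.30

α − 1 = ε/1000 = 0.0169
(δ_res + 1000)/(δ₀ + 1000) = (-35.4 + 1000)/(-15.7 + 1000) = 964.6/984.3 = 0.979986
f = 0.979986^(1/0.0169) = exp(ln(0.979986)/0.0169) = exp(-0.02022/0.0169)
f = exp(-1.1963) = 0.3023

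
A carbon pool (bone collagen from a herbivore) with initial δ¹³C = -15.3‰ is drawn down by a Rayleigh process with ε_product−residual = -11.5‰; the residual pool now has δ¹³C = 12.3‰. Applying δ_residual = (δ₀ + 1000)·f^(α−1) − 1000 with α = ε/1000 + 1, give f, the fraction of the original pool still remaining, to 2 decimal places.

α − 1 = ε/1000 = -0.0115
(δ_res + 1000)/(δ₀ + 1000) = (12.3 + 1000)/(-15.3 + 1000) = 1012.3/984.7 = 1.028029
f = 1.028029^(1/-0.0115) = exp(ln(1.028029)/-0.0115) = exp(0.02764/-0.0115)
f = exp(-2.4038) = 0.0904

0.09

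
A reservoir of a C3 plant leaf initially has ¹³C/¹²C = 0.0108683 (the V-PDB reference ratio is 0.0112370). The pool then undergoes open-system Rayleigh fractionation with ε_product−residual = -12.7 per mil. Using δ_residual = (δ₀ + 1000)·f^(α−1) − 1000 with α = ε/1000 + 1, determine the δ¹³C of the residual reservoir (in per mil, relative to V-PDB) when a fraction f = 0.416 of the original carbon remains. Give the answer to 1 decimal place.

δ₀ = (0.0108683/0.0112370 − 1)×1000 = (0.967189 − 1)×1000 = -32.811 per mil
α − 1 = ε/1000 = -0.0127
f^(α−1) = 0.416^(-0.0127) = 1.011201
δ_res = (-32.811 + 1000) × 1.011201 − 1000 = 978.022 − 1000 = -21.98 per mil

-22.0 per mil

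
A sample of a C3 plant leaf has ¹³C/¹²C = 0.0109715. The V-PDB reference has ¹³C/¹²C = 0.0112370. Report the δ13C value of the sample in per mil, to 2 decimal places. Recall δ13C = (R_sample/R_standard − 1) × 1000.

δ13C = (R_sample / R_standard − 1) × 1000
R_sample / R_standard = 0.0109715 / 0.0112370 = 0.976373
δ13C = (0.976373 − 1) × 1000 = -23.627 per mil

-23.63 per mil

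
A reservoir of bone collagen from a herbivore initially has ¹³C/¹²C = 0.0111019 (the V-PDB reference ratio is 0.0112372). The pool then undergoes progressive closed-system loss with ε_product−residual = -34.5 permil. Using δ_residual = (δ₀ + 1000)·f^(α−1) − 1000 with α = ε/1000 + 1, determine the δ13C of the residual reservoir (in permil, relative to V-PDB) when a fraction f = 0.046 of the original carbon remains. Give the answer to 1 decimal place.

δ₀ = (0.0111019/0.0112372 − 1)×1000 = (0.987960 − 1)×1000 = -12.040 permil
α − 1 = ε/1000 = -0.0345
f^(α−1) = 0.046^(-0.0345) = 1.112077
δ_res = (-12.040 + 1000) × 1.112077 − 1000 = 1098.687 − 1000 = 98.69 permil

98.7 permil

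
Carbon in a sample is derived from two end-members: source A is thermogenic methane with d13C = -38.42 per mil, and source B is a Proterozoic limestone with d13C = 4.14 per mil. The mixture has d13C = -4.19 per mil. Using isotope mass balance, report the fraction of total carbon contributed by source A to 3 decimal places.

δ_mix = f_A·δ_A + (1 − f_A)·δ_B  ⇒  f_A = (δ_mix − δ_B)/(δ_A − δ_B)
f_A = (-4.19 − (4.14)) / (-38.42 − (4.14))
f_A = -8.33 / -42.56 = 0.1957

0.196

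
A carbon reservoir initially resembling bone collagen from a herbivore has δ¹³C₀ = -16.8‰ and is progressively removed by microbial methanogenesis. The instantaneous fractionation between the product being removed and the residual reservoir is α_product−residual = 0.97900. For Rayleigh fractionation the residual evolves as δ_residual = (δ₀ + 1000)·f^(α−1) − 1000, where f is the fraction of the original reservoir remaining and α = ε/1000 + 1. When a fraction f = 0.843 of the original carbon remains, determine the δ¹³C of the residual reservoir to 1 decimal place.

-13.3‰

Rayleigh residual: δ_res = (δ₀ + 1000)·f^(α−1) − 1000
α − 1 = -0.02100
f^(α−1) = 0.843^(-0.02100) = 1.003593
δ_res = (-16.8 + 1000) × 1.003593 − 1000 = 986.733 − 1000 = -13.27‰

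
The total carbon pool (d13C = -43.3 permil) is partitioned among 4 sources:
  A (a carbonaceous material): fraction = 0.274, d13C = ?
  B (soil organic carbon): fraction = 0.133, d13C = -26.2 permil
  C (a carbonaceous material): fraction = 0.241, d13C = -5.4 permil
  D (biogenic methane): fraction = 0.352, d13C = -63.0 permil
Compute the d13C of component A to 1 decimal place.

Isotope mass balance: δ_bulk = Σ fᵢ·δᵢ.
-43.3 = 0.274×δ_A + 0.133×(-26.2) + 0.241×(-5.4) + 0.352×(-63.0)
0.274·δ_A = -43.3 − (-26.962) = -16.338
δ_A = -16.338 / 0.274 = -59.63 permil

-59.6 permil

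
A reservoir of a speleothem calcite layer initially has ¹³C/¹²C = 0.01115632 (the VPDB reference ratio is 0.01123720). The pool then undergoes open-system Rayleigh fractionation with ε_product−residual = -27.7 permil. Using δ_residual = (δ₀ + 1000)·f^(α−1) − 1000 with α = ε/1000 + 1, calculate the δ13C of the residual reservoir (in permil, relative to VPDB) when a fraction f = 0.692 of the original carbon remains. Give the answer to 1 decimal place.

δ₀ = (0.01115632/0.01123720 − 1)×1000 = (0.992802 − 1)×1000 = -7.198 permil
α − 1 = ε/1000 = -0.0277
f^(α−1) = 0.692^(-0.0277) = 1.010250
δ_res = (-7.198 + 1000) × 1.010250 − 1000 = 1002.979 − 1000 = 2.98 permil

3.0 permil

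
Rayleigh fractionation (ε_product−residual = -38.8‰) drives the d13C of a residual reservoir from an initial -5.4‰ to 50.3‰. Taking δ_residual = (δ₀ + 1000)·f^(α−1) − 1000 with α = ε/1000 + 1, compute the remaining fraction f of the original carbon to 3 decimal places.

0.246

α − 1 = ε/1000 = -0.0388
(δ_res + 1000)/(δ₀ + 1000) = (50.3 + 1000)/(-5.4 + 1000) = 1050.3/994.6 = 1.056002
f = 1.056002^(1/-0.0388) = exp(ln(1.056002)/-0.0388) = exp(0.05449/-0.0388)
f = exp(-1.4044) = 0.2455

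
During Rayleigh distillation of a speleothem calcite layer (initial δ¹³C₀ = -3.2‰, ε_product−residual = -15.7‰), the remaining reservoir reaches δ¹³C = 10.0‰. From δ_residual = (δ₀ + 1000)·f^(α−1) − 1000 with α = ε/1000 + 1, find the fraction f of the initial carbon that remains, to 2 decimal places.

α − 1 = ε/1000 = -0.0157
(δ_res + 1000)/(δ₀ + 1000) = (10.0 + 1000)/(-3.2 + 1000) = 1010.0/996.8 = 1.013242
f = 1.013242^(1/-0.0157) = exp(ln(1.013242)/-0.0157) = exp(0.01316/-0.0157)
f = exp(-0.8379) = 0.4326

0.43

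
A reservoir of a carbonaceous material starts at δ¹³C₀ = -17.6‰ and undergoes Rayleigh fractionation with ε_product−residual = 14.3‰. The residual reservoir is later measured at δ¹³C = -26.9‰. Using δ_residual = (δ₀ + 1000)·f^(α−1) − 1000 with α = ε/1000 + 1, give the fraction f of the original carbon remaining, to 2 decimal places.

α − 1 = ε/1000 = 0.0143
(δ_res + 1000)/(δ₀ + 1000) = (-26.9 + 1000)/(-17.6 + 1000) = 973.1/982.4 = 0.990533
f = 0.990533^(1/0.0143) = exp(ln(0.990533)/0.0143) = exp(-0.00951/0.0143)
f = exp(-0.6652) = 0.5142

0.51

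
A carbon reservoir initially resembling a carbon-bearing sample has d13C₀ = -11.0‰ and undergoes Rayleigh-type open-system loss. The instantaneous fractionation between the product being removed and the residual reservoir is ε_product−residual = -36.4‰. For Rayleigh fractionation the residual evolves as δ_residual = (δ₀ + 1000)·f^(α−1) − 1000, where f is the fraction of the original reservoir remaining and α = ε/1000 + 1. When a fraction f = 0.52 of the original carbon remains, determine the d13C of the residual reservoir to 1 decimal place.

12.8‰

Rayleigh residual: δ_res = (δ₀ + 1000)·f^(α−1) − 1000
α = ε/1000 + 1 = 0.96360, so α − 1 = -0.03640
f^(α−1) = 0.52^(-0.03640) = 1.024088
δ_res = (-11.0 + 1000) × 1.024088 − 1000 = 1012.824 − 1000 = 12.82‰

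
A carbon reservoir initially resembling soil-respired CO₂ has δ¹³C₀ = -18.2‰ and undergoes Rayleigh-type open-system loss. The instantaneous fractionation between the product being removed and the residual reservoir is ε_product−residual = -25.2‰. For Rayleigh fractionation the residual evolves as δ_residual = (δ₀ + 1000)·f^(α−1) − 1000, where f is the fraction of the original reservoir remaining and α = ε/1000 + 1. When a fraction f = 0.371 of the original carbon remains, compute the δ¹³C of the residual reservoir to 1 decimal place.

Rayleigh residual: δ_res = (δ₀ + 1000)·f^(α−1) − 1000
α = ε/1000 + 1 = 0.97480, so α − 1 = -0.02520
f^(α−1) = 0.371^(-0.02520) = 1.025302
δ_res = (-18.2 + 1000) × 1.025302 − 1000 = 1006.641 − 1000 = 6.64‰

6.6‰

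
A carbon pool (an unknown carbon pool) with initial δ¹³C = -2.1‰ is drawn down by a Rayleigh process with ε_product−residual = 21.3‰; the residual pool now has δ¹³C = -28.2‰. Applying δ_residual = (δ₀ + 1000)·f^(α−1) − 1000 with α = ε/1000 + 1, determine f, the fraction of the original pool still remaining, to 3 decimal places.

α − 1 = ε/1000 = 0.0213
(δ_res + 1000)/(δ₀ + 1000) = (-28.2 + 1000)/(-2.1 + 1000) = 971.8/997.9 = 0.973845
f = 0.973845^(1/0.0213) = exp(ln(0.973845)/0.0213) = exp(-0.02650/0.0213)
f = exp(-1.2443) = 0.2881

0.288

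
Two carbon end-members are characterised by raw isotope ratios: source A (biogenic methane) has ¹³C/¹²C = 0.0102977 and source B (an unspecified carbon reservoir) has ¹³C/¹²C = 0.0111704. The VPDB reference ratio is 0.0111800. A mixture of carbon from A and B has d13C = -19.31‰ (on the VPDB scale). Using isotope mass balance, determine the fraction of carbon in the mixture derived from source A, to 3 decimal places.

δ_A = (0.0102977/0.0111800 − 1)×1000 = (0.921082 − 1)×1000 = -78.918‰
δ_B = (0.0111704/0.0111800 − 1)×1000 = (0.999141 − 1)×1000 = -0.859‰
f_A = (δ_mix − δ_B)/(δ_A − δ_B) = (-19.31 − (-0.859))/(-78.918 − (-0.859))
f_A = -18.451 / -78.059 = 0.2364

0.236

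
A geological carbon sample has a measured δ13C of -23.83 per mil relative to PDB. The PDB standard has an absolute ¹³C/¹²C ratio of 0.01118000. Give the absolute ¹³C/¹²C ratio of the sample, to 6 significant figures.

R_sample = R_standard × (δ13C/1000 + 1)
R_sample = 0.01118000 × (-23.83/1000 + 1) = 0.01118000 × 0.976170
R_sample = 0.0109136

0.0109136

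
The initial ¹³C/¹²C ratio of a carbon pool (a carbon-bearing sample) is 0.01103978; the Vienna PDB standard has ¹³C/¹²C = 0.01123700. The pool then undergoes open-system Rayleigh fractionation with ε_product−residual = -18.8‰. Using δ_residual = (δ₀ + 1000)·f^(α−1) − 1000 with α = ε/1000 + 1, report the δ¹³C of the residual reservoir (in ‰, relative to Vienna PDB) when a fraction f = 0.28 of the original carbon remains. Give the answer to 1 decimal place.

6.2‰

δ₀ = (0.01103978/0.01123700 − 1)×1000 = (0.982449 − 1)×1000 = -17.551‰
α − 1 = ε/1000 = -0.0188
f^(α−1) = 0.28^(-0.0188) = 1.024220
δ_res = (-17.551 + 1000) × 1.024220 − 1000 = 1006.244 − 1000 = 6.24‰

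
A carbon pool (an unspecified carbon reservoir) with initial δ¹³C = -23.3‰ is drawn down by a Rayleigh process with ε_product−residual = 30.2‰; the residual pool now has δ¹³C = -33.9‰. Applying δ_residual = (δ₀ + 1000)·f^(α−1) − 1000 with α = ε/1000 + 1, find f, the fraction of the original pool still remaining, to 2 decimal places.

0.70

α − 1 = ε/1000 = 0.0302
(δ_res + 1000)/(δ₀ + 1000) = (-33.9 + 1000)/(-23.3 + 1000) = 966.1/976.7 = 0.989147
f = 0.989147^(1/0.0302) = exp(ln(0.989147)/0.0302) = exp(-0.01091/0.0302)
f = exp(-0.3613) = 0.6967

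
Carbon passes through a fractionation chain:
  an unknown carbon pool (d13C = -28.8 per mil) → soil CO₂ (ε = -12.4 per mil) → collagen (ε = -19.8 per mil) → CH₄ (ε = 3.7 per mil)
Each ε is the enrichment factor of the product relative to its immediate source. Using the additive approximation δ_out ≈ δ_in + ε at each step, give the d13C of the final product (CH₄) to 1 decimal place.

step 1: δ ≈ -28.8 + (-12.4) = -41.2 per mil
step 2: δ ≈ -41.2 + (-19.8) = -61.0 per mil
step 3: δ ≈ -61.0 + (3.7) = -57.3 per mil

-57.3 per mil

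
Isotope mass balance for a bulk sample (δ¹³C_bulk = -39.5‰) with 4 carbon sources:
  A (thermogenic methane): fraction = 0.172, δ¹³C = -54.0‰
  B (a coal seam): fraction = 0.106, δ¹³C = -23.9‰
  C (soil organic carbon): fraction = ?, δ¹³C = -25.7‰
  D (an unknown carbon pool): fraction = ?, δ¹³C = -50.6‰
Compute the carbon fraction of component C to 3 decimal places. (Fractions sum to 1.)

0.356

Let f_C and f_D be the unknown fractions; fractions sum to 1 so f_C + f_D = 0.722.
Mass balance: Σ fᵢ·δᵢ = δ_bulk ⇒ f_C·(-25.7) + f_D·(-50.6) = -39.5 − (-11.821) = -27.679
Substitute f_D = 0.722 − f_C:
f_C·(-25.7 − -50.6) = -27.679 − 0.722×(-50.6) = 8.855
f_C = 8.855 / 24.9 = 0.3556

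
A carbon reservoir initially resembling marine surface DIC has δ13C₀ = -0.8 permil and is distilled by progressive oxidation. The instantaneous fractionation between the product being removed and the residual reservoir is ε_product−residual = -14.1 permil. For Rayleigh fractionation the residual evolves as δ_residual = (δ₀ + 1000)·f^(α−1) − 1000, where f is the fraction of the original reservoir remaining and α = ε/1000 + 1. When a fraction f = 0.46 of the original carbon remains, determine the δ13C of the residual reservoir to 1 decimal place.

10.2 permil

Rayleigh residual: δ_res = (δ₀ + 1000)·f^(α−1) − 1000
α = ε/1000 + 1 = 0.98590, so α − 1 = -0.01410
f^(α−1) = 0.46^(-0.01410) = 1.011009
δ_res = (-0.8 + 1000) × 1.011009 − 1000 = 1010.200 − 1000 = 10.20 permil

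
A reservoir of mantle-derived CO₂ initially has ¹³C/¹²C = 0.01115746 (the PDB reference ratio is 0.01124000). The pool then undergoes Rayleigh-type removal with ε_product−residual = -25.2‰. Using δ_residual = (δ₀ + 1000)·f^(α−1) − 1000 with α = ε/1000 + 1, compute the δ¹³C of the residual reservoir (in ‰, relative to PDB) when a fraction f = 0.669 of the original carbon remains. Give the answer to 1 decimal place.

2.8‰

δ₀ = (0.01115746/0.01124000 − 1)×1000 = (0.992657 − 1)×1000 = -7.343‰
α − 1 = ε/1000 = -0.0252
f^(α−1) = 0.669^(-0.0252) = 1.010181
δ_res = (-7.343 + 1000) × 1.010181 − 1000 = 1002.763 − 1000 = 2.76‰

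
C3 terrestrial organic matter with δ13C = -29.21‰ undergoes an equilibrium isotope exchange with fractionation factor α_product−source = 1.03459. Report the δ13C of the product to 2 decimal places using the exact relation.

δ_product = (δ_source + 1000)·α − 1000
δ_product = (-29.21 + 1000) × 1.03459 − 1000
δ_product = 1004.370 − 1000 = 4.370‰

4.37‰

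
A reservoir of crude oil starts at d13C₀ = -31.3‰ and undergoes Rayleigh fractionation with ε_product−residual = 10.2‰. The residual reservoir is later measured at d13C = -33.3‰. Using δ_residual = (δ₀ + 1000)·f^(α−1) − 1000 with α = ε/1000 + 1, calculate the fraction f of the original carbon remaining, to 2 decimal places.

α − 1 = ε/1000 = 0.0102
(δ_res + 1000)/(δ₀ + 1000) = (-33.3 + 1000)/(-31.3 + 1000) = 966.7/968.7 = 0.997935
f = 0.997935^(1/0.0102) = exp(ln(0.997935)/0.0102) = exp(-0.00207/0.0102)
f = exp(-0.2026) = 0.8166

0.82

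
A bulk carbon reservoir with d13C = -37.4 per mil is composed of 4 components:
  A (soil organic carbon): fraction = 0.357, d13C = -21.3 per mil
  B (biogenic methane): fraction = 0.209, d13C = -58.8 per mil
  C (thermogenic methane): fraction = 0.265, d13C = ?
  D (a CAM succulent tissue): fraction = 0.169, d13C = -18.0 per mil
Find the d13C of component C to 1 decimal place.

-54.6 per mil

Isotope mass balance: δ_bulk = Σ fᵢ·δᵢ.
-37.4 = 0.357×(-21.3) + 0.209×(-58.8) + 0.265×δ_C + 0.169×(-18.0)
0.265·δ_C = -37.4 − (-22.935) = -14.465
δ_C = -14.465 / 0.265 = -54.58 per mil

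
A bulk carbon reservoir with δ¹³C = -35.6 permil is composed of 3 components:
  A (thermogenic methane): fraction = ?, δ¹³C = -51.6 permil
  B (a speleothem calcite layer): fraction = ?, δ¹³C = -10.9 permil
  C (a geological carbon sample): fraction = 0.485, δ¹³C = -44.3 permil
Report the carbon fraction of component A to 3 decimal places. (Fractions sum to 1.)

Let f_A and f_B be the unknown fractions; fractions sum to 1 so f_A + f_B = 0.515.
Mass balance: Σ fᵢ·δᵢ = δ_bulk ⇒ f_A·(-51.6) + f_B·(-10.9) = -35.6 − (-21.485) = -14.115
Substitute f_B = 0.515 − f_A:
f_A·(-51.6 − -10.9) = -14.115 − 0.515×(-10.9) = -8.501
f_A = -8.501 / -40.7 = 0.2089

0.209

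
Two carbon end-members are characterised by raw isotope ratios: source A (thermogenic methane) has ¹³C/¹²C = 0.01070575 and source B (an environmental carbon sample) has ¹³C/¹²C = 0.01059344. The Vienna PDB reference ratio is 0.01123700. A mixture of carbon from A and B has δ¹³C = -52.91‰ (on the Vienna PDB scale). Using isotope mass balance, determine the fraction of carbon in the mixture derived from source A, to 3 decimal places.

δ_A = (0.01070575/0.01123700 − 1)×1000 = (0.952723 − 1)×1000 = -47.277‰
δ_B = (0.01059344/0.01123700 − 1)×1000 = (0.942728 − 1)×1000 = -57.272‰
f_A = (δ_mix − δ_B)/(δ_A − δ_B) = (-52.91 − (-57.272))/(-47.277 − (-57.272))
f_A = 4.362 / 9.995 = 0.4364

0.436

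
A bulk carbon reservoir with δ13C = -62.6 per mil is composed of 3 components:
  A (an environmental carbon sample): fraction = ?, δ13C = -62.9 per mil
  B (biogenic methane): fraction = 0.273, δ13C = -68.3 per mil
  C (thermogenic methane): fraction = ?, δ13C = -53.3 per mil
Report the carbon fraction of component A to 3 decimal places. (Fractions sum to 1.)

0.542

Let f_A and f_C be the unknown fractions; fractions sum to 1 so f_A + f_C = 0.727.
Mass balance: Σ fᵢ·δᵢ = δ_bulk ⇒ f_A·(-62.9) + f_C·(-53.3) = -62.6 − (-18.646) = -43.954
Substitute f_C = 0.727 − f_A:
f_A·(-62.9 − -53.3) = -43.954 − 0.727×(-53.3) = -5.205
f_A = -5.205 / -9.6 = 0.5422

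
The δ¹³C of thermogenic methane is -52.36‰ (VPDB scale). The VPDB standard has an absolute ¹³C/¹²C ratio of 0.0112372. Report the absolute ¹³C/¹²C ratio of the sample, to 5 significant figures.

R_sample = R_standard × (δ¹³C/1000 + 1)
R_sample = 0.0112372 × (-52.36/1000 + 1) = 0.0112372 × 0.947640
R_sample = 0.0106488

0.010649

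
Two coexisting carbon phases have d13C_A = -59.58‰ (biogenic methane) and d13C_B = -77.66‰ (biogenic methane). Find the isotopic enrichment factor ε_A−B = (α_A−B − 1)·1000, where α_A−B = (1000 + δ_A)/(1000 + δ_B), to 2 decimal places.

α_A−B = (1000 + -59.58) / (1000 + -77.66) = 940.42 / 922.34 = 1.019602
ε_A−B = (1.019602 − 1) × 1000 = 19.602‰
(The approximation ε ≈ δ_A − δ_B would give 18.08‰.)

19.60‰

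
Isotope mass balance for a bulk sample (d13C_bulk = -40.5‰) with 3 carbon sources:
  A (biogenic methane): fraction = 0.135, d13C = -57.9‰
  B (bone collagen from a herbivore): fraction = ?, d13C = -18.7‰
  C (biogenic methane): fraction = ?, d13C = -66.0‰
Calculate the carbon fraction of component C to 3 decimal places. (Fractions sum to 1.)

0.349

Let f_C and f_B be the unknown fractions; fractions sum to 1 so f_C + f_B = 0.865.
Mass balance: Σ fᵢ·δᵢ = δ_bulk ⇒ f_C·(-66.0) + f_B·(-18.7) = -40.5 − (-7.817) = -32.684
Substitute f_B = 0.865 − f_C:
f_C·(-66.0 − -18.7) = -32.684 − 0.865×(-18.7) = -16.508
f_C = -16.508 / -47.3 = 0.3490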